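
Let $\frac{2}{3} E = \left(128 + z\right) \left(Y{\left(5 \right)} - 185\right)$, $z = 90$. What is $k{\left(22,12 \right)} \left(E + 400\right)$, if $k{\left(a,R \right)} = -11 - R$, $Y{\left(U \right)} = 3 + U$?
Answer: $1322017$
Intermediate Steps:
$E = -57879$ ($E = \frac{3 \left(128 + 90\right) \left(\left(3 + 5\right) - 185\right)}{2} = \frac{3 \cdot 218 \left(8 - 185\right)}{2} = \frac{3 \cdot 218 \left(-177\right)}{2} = \frac{3}{2} \left(-38586\right) = -57879$)
$k{\left(22,12 \right)} \left(E + 400\right) = \left(-11 - 12\right) \left(-57879 + 400\right) = \left(-11 - 12\right) \left(-57479\right) = \left(-23\right) \left(-57479\right) = 1322017$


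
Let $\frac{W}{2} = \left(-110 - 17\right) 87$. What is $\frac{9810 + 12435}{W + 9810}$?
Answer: $- \frac{7415}{4096} \approx -1.8103$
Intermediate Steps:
$W = -22098$ ($W = 2 \left(-110 - 17\right) 87 = 2 \left(\left(-127\right) 87\right) = 2 \left(-11049\right) = -22098$)
$\frac{9810 + 12435}{W + 9810} = \frac{9810 + 12435}{-22098 + 9810} = \frac{22245}{-12288} = 22245 \left(- \frac{1}{12288}\right) = - \frac{7415}{4096}$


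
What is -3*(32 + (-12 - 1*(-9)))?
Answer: -87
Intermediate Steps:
-3*(32 + (-12 - 1*(-9))) = -3*(32 + (-12 + 9)) = -3*(32 - 3) = -3*29 = -87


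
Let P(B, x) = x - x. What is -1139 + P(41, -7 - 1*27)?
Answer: -1139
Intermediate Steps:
P(B, x) = 0
-1139 + P(41, -7 - 1*27) = -1139 + 0 = -1139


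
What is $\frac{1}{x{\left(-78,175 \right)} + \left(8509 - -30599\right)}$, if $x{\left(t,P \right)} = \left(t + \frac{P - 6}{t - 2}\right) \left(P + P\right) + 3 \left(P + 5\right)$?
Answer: $\frac{8}{92869} \approx 8.6143 \cdot 10^{-5}$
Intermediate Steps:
$x{\left(t,P \right)} = 15 + 3 P + 2 P \left(t + \frac{-6 + P}{-2 + t}\right)$ ($x{\left(t,P \right)} = \left(t + \frac{-6 + P}{-2 + t}\right) 2 P + 3 \left(5 + P\right) = \left(t + \frac{-6 + P}{-2 + t}\right) 2 P + \left(15 + 3 P\right) = 2 P \left(t + \frac{-6 + P}{-2 + t}\right) + \left(15 + 3 P\right) = 15 + 3 P + 2 P \left(t + \frac{-6 + P}{-2 + t}\right)$)
$\frac{1}{x{\left(-78,175 \right)} + \left(8509 - -30599\right)} = \frac{1}{\frac{-30 - 3150 + 2 \cdot 175^{2} + 15 \left(-78\right) - 175 \left(-78\right) + 2 \cdot 175 \left(-78\right)^{2}}{-2 - 78} + \left(8509 - -30599\right)} = \frac{1}{\frac{-30 - 3150 + 2 \cdot 30625 - 1170 + 13650 + 2 \cdot 175 \cdot 6084}{-80} + \left(8509 + 30599\right)} = \frac{1}{- \frac{-30 - 3150 + 61250 - 1170 + 13650 + 2129400}{80} + 39108} = \frac{1}{\left(- \frac{1}{80}\right) 2199950 + 39108} = \frac{1}{- \frac{219995}{8} + 39108} = \frac{1}{\frac{92869}{8}} = \frac{8}{92869}$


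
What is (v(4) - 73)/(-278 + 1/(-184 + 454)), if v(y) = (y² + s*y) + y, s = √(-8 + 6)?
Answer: 14310/75059 - 1080*I*√2/75059 ≈ 0.19065 - 0.020349*I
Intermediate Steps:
s = I*√2 (s = √(-2) = I*√2 ≈ 1.4142*I)
v(y) = y + y² + I*y*√2 (v(y) = (y² + (I*√2)*y) + y = (y² + I*y*√2) + y = y + y² + I*y*√2)
(v(4) - 73)/(-278 + 1/(-184 + 454)) = (4*(1 + 4 + I*√2) - 73)/(-278 + 1/(-184 + 454)) = (4*(5 + I*√2) - 73)/(-278 + 1/270) = ((20 + 4*I*√2) - 73)/(-278 + 1/270) = (-53 + 4*I*√2)/(-75059/270) = (-53 + 4*I*√2)*(-270/75059) = 14310/75059 - 1080*I*√2/75059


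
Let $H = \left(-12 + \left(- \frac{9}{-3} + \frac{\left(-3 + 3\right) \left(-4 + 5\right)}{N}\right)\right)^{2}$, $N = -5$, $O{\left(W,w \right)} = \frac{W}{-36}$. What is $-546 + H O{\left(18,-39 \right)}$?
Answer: $- \frac{1173}{2} \approx -586.5$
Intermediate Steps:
$O{\left(W,w \right)} = - \frac{W}{36}$ ($O{\left(W,w \right)} = W \left(- \frac{1}{36}\right) = - \frac{W}{36}$)
$H = 81$ ($H = \left(-12 + \left(- \frac{9}{-3} + \frac{\left(-3 + 3\right) \left(-4 + 5\right)}{-5}\right)\right)^{2} = \left(-12 + \left(\left(-9\right) \left(- \frac{1}{3}\right) + 0 \cdot 1 \left(- \frac{1}{5}\right)\right)\right)^{2} = \left(-12 + \left(3 + 0 \left(- \frac{1}{5}\right)\right)\right)^{2} = \left(-12 + \left(3 + 0\right)\right)^{2} = \left(-12 + 3\right)^{2} = \left(-9\right)^{2} = 81$)
$-546 + H O{\left(18,-39 \right)} = -546 + 81 \left(\left(- \frac{1}{36}\right) 18\right) = -546 + 81 \left(- \frac{1}{2}\right) = -546 - \frac{81}{2} = - \frac{1173}{2}$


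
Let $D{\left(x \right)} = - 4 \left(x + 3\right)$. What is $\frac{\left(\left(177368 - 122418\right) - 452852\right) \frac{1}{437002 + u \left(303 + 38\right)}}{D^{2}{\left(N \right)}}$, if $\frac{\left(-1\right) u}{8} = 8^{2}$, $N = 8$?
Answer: $- \frac{66317}{84670960} \approx -0.00078323$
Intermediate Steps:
$D{\left(x \right)} = -12 - 4 x$ ($D{\left(x \right)} = - 4 \left(3 + x\right) = -12 - 4 x$)
$u = -512$ ($u = - 8 \cdot 8^{2} = \left(-8\right) 64 = -512$)
$\frac{\left(\left(177368 - 122418\right) - 452852\right) \frac{1}{437002 + u \left(303 + 38\right)}}{D^{2}{\left(N \right)}} = \frac{\left(\left(177368 - 122418\right) - 452852\right) \frac{1}{437002 - 512 \left(303 + 38\right)}}{\left(-12 - 32\right)^{2}} = \frac{\left(\left(177368 - 122418\right) - 452852\right) \frac{1}{437002 - 174592}}{\left(-12 - 32\right)^{2}} = \frac{\left(54950 - 452852\right) \frac{1}{437002 - 174592}}{\left(-44\right)^{2}} = \frac{\left(-397902\right) \frac{1}{262410}}{1936} = \left(-397902\right) \frac{1}{262410} \cdot \frac{1}{1936} = \left(- \frac{66317}{43735}\right) \frac{1}{1936} = - \frac{66317}{84670960}$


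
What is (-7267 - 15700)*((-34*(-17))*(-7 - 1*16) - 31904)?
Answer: 1038062466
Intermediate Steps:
(-7267 - 15700)*((-34*(-17))*(-7 - 1*16) - 31904) = -22967*(578*(-7 - 16) - 31904) = -22967*(578*(-23) - 31904) = -22967*(-13294 - 31904) = -22967*(-45198) = 1038062466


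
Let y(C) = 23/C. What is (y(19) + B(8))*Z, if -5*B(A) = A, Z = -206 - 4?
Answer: 1554/19 ≈ 81.789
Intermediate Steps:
Z = -210
B(A) = -A/5
(y(19) + B(8))*Z = (23/19 - ⅕*8)*(-210) = (23*(1/19) - 8/5)*(-210) = (23/19 - 8/5)*(-210) = -37/95*(-210) = 1554/19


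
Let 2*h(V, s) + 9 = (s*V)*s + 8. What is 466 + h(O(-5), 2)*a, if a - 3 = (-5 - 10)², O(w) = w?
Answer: -1928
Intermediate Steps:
a = 228 (a = 3 + (-5 - 10)² = 3 + (-15)² = 3 + 225 = 228)
h(V, s) = -½ + V*s²/2 (h(V, s) = -9/2 + ((s*V)*s + 8)/2 = -9/2 + ((V*s)*s + 8)/2 = -9/2 + (V*s² + 8)/2 = -9/2 + (8 + V*s²)/2 = -9/2 + (4 + V*s²/2) = -½ + V*s²/2)
466 + h(O(-5), 2)*a = 466 + (-½ + (½)*(-5)*2²)*228 = 466 + (-½ + (½)*(-5)*4)*228 = 466 + (-½ - 10)*228 = 466 - 21/2*228 = 466 - 2394 = -1928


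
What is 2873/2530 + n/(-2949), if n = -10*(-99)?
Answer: 1989259/2486990 ≈ 0.79987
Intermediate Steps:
n = 990
2873/2530 + n/(-2949) = 2873/2530 + 990/(-2949) = 2873*(1/2530) + 990*(-1/2949) = 2873/2530 - 330/983 = 1989259/2486990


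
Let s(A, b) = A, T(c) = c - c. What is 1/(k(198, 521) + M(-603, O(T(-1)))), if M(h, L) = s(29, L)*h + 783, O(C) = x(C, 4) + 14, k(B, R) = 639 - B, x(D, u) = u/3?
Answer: -1/16263 ≈ -6.1489e-5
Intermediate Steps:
T(c) = 0
x(D, u) = u/3 (x(D, u) = u*(⅓) = u/3)
O(C) = 46/3 (O(C) = (⅓)*4 + 14 = 4/3 + 14 = 46/3)
M(h, L) = 783 + 29*h (M(h, L) = 29*h + 783 = 783 + 29*h)
1/(k(198, 521) + M(-603, O(T(-1)))) = 1/((639 - 1*198) + (783 + 29*(-603))) = 1/((639 - 198) + (783 - 17487)) = 1/(441 - 16704) = 1/(-16263) = -1/16263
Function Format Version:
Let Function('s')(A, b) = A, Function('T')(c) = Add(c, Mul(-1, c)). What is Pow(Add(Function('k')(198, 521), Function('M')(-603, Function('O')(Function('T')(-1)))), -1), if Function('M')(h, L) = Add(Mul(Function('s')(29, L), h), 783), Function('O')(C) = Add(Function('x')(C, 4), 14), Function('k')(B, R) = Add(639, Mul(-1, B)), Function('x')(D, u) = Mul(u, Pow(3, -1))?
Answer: Rational(-1, 16263) ≈ -6.1489e-5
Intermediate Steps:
Function('T')(c) = 0
Function('x')(D, u) = Mul(Rational(1, 3), u) (Function('x')(D, u) = Mul(u, Rational(1, 3)) = Mul(Rational(1, 3), u))
Function('O')(C) = Rational(46, 3) (Function('O')(C) = Add(Mul(Rational(1, 3), 4), 14) = Add(Rational(4, 3), 14) = Rational(46, 3))
Function('M')(h, L) = Add(783, Mul(29, h)) (Function('M')(h, L) = Add(Mul(29, h), 783) = Add(783, Mul(29, h)))
Pow(Add(Function('k')(198, 521), Function('M')(-603, Function('O')(Function('T')(-1)))), -1) = Pow(Add(Add(639, Mul(-1, 198)), Add(783, Mul(29, -603))), -1) = Pow(Add(Add(639, -198), Add(783, -17487)), -1) = Pow(Add(441, -16704), -1) = Pow(-16263, -1) = Rational(-1, 16263)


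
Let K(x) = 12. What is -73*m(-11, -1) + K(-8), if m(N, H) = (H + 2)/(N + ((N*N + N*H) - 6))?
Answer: 1307/115 ≈ 11.365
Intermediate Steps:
m(N, H) = (2 + H)/(-6 + N + N**2 + H*N) (m(N, H) = (2 + H)/(N + ((N**2 + H*N) - 6)) = (2 + H)/(N + (-6 + N**2 + H*N)) = (2 + H)/(-6 + N + N**2 + H*N))
-73*m(-11, -1) + K(-8) = -73*(2 - 1)/(-6 - 11 + (-11)**2 - 1*(-11)) + 12 = -73/(-6 - 11 + 121 + 11) + 12 = -73/115 + 12 = 1307/115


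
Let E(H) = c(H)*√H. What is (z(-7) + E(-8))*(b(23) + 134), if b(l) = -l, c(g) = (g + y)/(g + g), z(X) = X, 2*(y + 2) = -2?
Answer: -777 + 1221*I*√2/8 ≈ -777.0 + 215.84*I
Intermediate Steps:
y = -3 (y = -2 + (½)*(-2) = -2 - 1 = -3)
c(g) = (-3 + g)/(2*g) (c(g) = (g - 3)/(g + g) = (-3 + g)/((2*g)) = (-3 + g)*(1/(2*g)) = (-3 + g)/(2*g))
E(H) = (-3 + H)/(2*√H) (E(H) = ((-3 + H)/(2*H))*√H = (-3 + H)/(2*√H))
(z(-7) + E(-8))*(b(23) + 134) = (-7 + (-3 - 8)/(2*√(-8)))*(-1*23 + 134) = (-7 + (½)*(-I*√2/4)*(-11))*(-23 + 134) = (-7 + 11*I*√2/8)*111 = -777 + 1221*I*√2/8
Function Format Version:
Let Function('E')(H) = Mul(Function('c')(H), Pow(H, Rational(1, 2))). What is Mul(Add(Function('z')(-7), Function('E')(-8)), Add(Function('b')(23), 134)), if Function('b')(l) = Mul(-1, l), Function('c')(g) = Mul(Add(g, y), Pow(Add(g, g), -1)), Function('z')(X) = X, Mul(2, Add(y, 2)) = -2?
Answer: Add(-777, Mul(Rational(1221, 8), I, Pow(2, Rational(1, 2)))) ≈ Add(-777.00, Mul(215.84, I))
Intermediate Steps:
y = -3 (y = Add(-2, Mul(Rational(1, 2), -2)) = Add(-2, -1) = -3)
Function('c')(g) = Mul(Rational(1, 2), Pow(g, -1), Add(-3, g)) (Function('c')(g) = Mul(Add(g, -3), Pow(Add(g, g), -1)) = Mul(Add(-3, g), Pow(Mul(2, g), -1)) = Mul(Add(-3, g), Mul(Rational(1, 2), Pow(g, -1))) = Mul(Rational(1, 2), Pow(g, -1), Add(-3, g)))
Function('E')(H) = Mul(Rational(1, 2), Pow(H, Rational(-1, 2)), Add(-3, H)) (Function('E')(H) = Mul(Mul(Rational(1, 2), Pow(H, -1), Add(-3, H)), Pow(H, Rational(1, 2))) = Mul(Rational(1, 2), Pow(H, Rational(-1, 2)), Add(-3, H)))
Mul(Add(Function('z')(-7), Function('E')(-8)), Add(Function('b')(23), 134)) = Mul(Add(-7, Mul(Rational(1, 2), Pow(-8, Rational(-1, 2)), Add(-3, -8))), Add(Mul(-1, 23), 134)) = Mul(Add(-7, Mul(Rational(1, 2), Mul(Rational(-1, 4), I, Pow(2, Rational(1, 2))), -11)), Add(-23, 134)) = Mul(Add(-7, Mul(Rational(11, 8), I, Pow(2, Rational(1, 2)))), 111) = Add(-777, Mul(Rational(1221, 8), I, Pow(2, Rational(1, 2))))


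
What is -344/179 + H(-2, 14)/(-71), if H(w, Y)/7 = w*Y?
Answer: 10660/12709 ≈ 0.83878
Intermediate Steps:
H(w, Y) = 7*Y*w (H(w, Y) = 7*(w*Y) = 7*(Y*w) = 7*Y*w)
-344/179 + H(-2, 14)/(-71) = -344/179 + (7*14*(-2))/(-71) = -344*1/179 - 196*(-1/71) = -344/179 + 196/71 = 10660/12709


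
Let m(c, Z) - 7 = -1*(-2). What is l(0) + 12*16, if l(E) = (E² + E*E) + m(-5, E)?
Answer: 201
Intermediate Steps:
m(c, Z) = 9 (m(c, Z) = 7 - 1*(-2) = 7 + 2 = 9)
l(E) = 9 + 2*E² (l(E) = (E² + E*E) + 9 = (E² + E²) + 9 = 2*E² + 9 = 9 + 2*E²)
l(0) + 12*16 = (9 + 2*0²) + 12*16 = (9 + 2*0) + 192 = (9 + 0) + 192 = 9 + 192 = 201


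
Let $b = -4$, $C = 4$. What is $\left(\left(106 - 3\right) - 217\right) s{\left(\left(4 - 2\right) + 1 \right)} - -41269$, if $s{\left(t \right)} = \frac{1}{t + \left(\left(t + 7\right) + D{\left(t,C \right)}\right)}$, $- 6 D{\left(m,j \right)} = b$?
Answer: $\frac{1691687}{41} \approx 41261.0$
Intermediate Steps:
$D{\left(m,j \right)} = \frac{2}{3}$ ($D{\left(m,j \right)} = \left(- \frac{1}{6}\right) \left(-4\right) = \frac{2}{3}$)
$s{\left(t \right)} = \frac{1}{\frac{23}{3} + 2 t}$ ($s{\left(t \right)} = \frac{1}{t + \left(\left(t + 7\right) + \frac{2}{3}\right)} = \frac{1}{t + \left(\left(7 + t\right) + \frac{2}{3}\right)} = \frac{1}{t + \left(\frac{23}{3} + t\right)} = \frac{1}{\frac{23}{3} + 2 t}$)
$\left(\left(106 - 3\right) - 217\right) s{\left(\left(4 - 2\right) + 1 \right)} - -41269 = \left(\left(106 - 3\right) - 217\right) \frac{3}{23 + 6 \left(\left(4 - 2\right) + 1\right)} - -41269 = \left(103 - 217\right) \frac{3}{23 + 6 \left(2 + 1\right)} + 41269 = - 114 \frac{3}{23 + 6 \cdot 3} + 41269 = - 114 \frac{3}{23 + 18} + 41269 = - 114 \cdot \frac{3}{41} + 41269 = - 114 \cdot 3 \cdot \frac{1}{41} + 41269 = \left(-114\right) \frac{3}{41} + 41269 = - \frac{342}{41} + 41269 = \frac{1691687}{41}$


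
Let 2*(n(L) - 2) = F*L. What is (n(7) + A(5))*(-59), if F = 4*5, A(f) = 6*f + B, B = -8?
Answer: -5546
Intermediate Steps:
A(f) = -8 + 6*f (A(f) = 6*f - 8 = -8 + 6*f)
F = 20
n(L) = 2 + 10*L (n(L) = 2 + (20*L)/2 = 2 + 10*L)
(n(7) + A(5))*(-59) = ((2 + 10*7) + (-8 + 6*5))*(-59) = ((2 + 70) + (-8 + 30))*(-59) = (72 + 22)*(-59) = 94*(-59) = -5546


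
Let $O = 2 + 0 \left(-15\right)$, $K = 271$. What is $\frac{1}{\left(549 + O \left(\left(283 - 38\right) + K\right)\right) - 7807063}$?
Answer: $- \frac{1}{7805482} \approx -1.2812 \cdot 10^{-7}$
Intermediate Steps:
$O = 2$ ($O = 2 + 0 = 2$)
$\frac{1}{\left(549 + O \left(\left(283 - 38\right) + K\right)\right) - 7807063} = \frac{1}{\left(549 + 2 \left(\left(283 - 38\right) + 271\right)\right) - 7807063} = \frac{1}{\left(549 + 2 \left(245 + 271\right)\right) - 7807063} = \frac{1}{\left(549 + 2 \cdot 516\right) - 7807063} = \frac{1}{\left(549 + 1032\right) - 7807063} = \frac{1}{1581 - 7807063} = \frac{1}{-7805482} = - \frac{1}{7805482}$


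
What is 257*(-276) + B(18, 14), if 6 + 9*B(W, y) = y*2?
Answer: -638366/9 ≈ -70930.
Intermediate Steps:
B(W, y) = -2/3 + 2*y/9 (B(W, y) = -2/3 + (y*2)/9 = -2/3 + (2*y)/9 = -2/3 + 2*y/9)
257*(-276) + B(18, 14) = 257*(-276) + (-2/3 + (2/9)*14) = -70932 + (-2/3 + 28/9) = -70932 + 22/9 = -638366/9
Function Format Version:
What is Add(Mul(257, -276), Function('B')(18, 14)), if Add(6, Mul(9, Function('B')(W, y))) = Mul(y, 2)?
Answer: Rational(-638366, 9) ≈ -70930.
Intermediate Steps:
Function('B')(W, y) = Add(Rational(-2, 3), Mul(Rational(2, 9), y)) (Function('B')(W, y) = Add(Rational(-2, 3), Mul(Rational(1, 9), Mul(y, 2))) = Add(Rational(-2, 3), Mul(Rational(1, 9), Mul(2, y))) = Add(Rational(-2, 3), Mul(Rational(2, 9), y)))
Add(Mul(257, -276), Function('B')(18, 14)) = Add(Mul(257, -276), Add(Rational(-2, 3), Mul(Rational(2, 9), 14))) = Add(-70932, Add(Rational(-2, 3), Rational(28, 9))) = Add(-70932, Rational(22, 9)) = Rational(-638366, 9)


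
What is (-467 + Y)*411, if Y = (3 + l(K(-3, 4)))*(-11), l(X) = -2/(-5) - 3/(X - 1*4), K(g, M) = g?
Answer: -7323609/35 ≈ -2.0925e+5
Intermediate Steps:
l(X) = ⅖ - 3/(-4 + X) (l(X) = -2*(-⅕) - 3/(X - 4) = ⅖ - 3/(-4 + X))
Y = -1474/35 (Y = (3 + (-23 + 2*(-3))/(5*(-4 - 3)))*(-11) = (3 + (⅕)*(-23 - 6)/(-7))*(-11) = (3 + (⅕)*(-⅐)*(-29))*(-11) = (3 + 29/35)*(-11) = (134/35)*(-11) = -1474/35 ≈ -42.114)
(-467 + Y)*411 = (-467 - 1474/35)*411 = -17819/35*411 = -7323609/35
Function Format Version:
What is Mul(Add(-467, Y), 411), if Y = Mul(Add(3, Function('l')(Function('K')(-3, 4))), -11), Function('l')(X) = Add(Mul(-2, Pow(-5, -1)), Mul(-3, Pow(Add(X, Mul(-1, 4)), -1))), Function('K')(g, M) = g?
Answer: Rational(-7323609, 35) ≈ -2.0925e+5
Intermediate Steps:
Function('l')(X) = Add(Rational(2, 5), Mul(-3, Pow(Add(-4, X), -1))) (Function('l')(X) = Add(Mul(-2, Rational(-1, 5)), Mul(-3, Pow(Add(X, -4), -1))) = Add(Rational(2, 5), Mul(-3, Pow(Add(-4, X), -1))))
Y = Rational(-1474, 35) (Y = Mul(Add(3, Mul(Rational(1, 5), Pow(Add(-4, -3), -1), Add(-23, Mul(2, -3)))), -11) = Mul(Add(3, Mul(Rational(1, 5), Pow(-7, -1), Add(-23, -6))), -11) = Mul(Add(3, Mul(Rational(1, 5), Rational(-1, 7), -29)), -11) = Mul(Add(3, Rational(29, 35)), -11) = Mul(Rational(134, 35), -11) = Rational(-1474, 35) ≈ -42.114)
Mul(Add(-467, Y), 411) = Mul(Add(-467, Rational(-1474, 35)), 411) = Mul(Rational(-17819, 35), 411) = Rational(-7323609, 35)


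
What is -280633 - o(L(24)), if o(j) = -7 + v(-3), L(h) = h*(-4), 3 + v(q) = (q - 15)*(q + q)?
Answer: -280731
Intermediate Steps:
v(q) = -3 + 2*q*(-15 + q) (v(q) = -3 + (q - 15)*(q + q) = -3 + (-15 + q)*(2*q) = -3 + 2*q*(-15 + q))
L(h) = -4*h
o(j) = 98 (o(j) = -7 + (-3 - 30*(-3) + 2*(-3)²) = -7 + (-3 + 90 + 2*9) = -7 + (-3 + 90 + 18) = -7 + 105 = 98)
-280633 - o(L(24)) = -280633 - 1*98 = -280633 - 98 = -280731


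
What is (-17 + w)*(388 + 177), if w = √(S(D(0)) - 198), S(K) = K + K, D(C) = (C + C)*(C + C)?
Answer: -9605 + 1695*I*√22 ≈ -9605.0 + 7950.3*I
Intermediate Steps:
D(C) = 4*C² (D(C) = (2*C)*(2*C) = 4*C²)
S(K) = 2*K
w = 3*I*√22 (w = √(2*(4*0²) - 198) = √(2*(4*0) - 198) = √(2*0 - 198) = √(0 - 198) = √(-198) = 3*I*√22 ≈ 14.071*I)
(-17 + w)*(388 + 177) = (-17 + 3*I*√22)*(388 + 177) = (-17 + 3*I*√22)*565 = -9605 + 1695*I*√22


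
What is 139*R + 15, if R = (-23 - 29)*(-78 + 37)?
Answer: 296363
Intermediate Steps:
R = 2132 (R = -52*(-41) = 2132)
139*R + 15 = 139*2132 + 15 = 296348 + 15 = 296363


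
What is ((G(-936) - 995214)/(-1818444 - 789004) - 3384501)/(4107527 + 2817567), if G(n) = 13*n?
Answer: -4412454678033/9028411250056 ≈ -0.48873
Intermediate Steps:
((G(-936) - 995214)/(-1818444 - 789004) - 3384501)/(4107527 + 2817567) = ((13*(-936) - 995214)/(-1818444 - 789004) - 3384501)/(4107527 + 2817567) = ((-12168 - 995214)/(-2607448) - 3384501)/6925094 = (-1007382*(-1/2607448) - 3384501)*(1/6925094) = (503691/1303724 - 3384501)*(1/6925094) = -4412454678033/1303724*1/6925094 = -4412454678033/9028411250056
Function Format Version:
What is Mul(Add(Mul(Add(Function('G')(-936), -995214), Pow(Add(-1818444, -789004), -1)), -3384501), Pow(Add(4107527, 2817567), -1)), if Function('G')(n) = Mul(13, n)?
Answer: Rational(-4412454678033, 9028411250056) ≈ -0.48873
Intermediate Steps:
Mul(Add(Mul(Add(Function('G')(-936), -995214), Pow(Add(-1818444, -789004), -1)), -3384501), Pow(Add(4107527, 2817567), -1)) = Mul(Add(Mul(Add(Mul(13, -936), -995214), Pow(Add(-1818444, -789004), -1)), -3384501), Pow(Add(4107527, 2817567), -1)) = Mul(Add(Mul(Add(-12168, -995214), Pow(-2607448, -1)), -3384501), Pow(6925094, -1)) = Mul(Add(Mul(-1007382, Rational(-1, 2607448)), -3384501), Rational(1, 6925094)) = Mul(Add(Rational(503691, 1303724), -3384501), Rational(1, 6925094)) = Mul(Rational(-4412454678033, 1303724), Rational(1, 6925094)) = Rational(-4412454678033, 9028411250056)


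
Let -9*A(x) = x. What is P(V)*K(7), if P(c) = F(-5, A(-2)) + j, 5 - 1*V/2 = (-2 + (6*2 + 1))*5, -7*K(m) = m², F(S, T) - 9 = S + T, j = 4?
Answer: -518/9 ≈ -57.556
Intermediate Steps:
A(x) = -x/9
F(S, T) = 9 + S + T (F(S, T) = 9 + (S + T) = 9 + S + T)
K(m) = -m²/7
V = -100 (V = 10 - 2*(-2 + (6*2 + 1))*5 = 10 - 2*(-2 + (12 + 1))*5 = 10 - 2*(-2 + 13)*5 = 10 - 22*5 = 10 - 2*55 = 10 - 110 = -100)
P(c) = 74/9 (P(c) = (9 - 5 - ⅑*(-2)) + 4 = (9 - 5 + 2/9) + 4 = 38/9 + 4 = 74/9)
P(V)*K(7) = 74*(-⅐*7²)/9 = 74*(-⅐*49)/9 = (74/9)*(-7) = -518/9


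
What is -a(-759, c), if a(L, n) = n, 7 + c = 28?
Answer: -21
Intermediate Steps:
c = 21 (c = -7 + 28 = 21)
-a(-759, c) = -1*21 = -21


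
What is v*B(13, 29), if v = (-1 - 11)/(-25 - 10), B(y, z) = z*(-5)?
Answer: -348/7 ≈ -49.714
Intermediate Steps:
B(y, z) = -5*z
v = 12/35 (v = -12/(-35) = -12*(-1/35) = 12/35 ≈ 0.34286)
v*B(13, 29) = 12*(-5*29)/35 = (12/35)*(-145) = -348/7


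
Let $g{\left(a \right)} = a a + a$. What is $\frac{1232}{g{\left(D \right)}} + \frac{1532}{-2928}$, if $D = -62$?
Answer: $- \frac{4481}{22692} \approx -0.19747$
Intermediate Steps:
$g{\left(a \right)} = a + a^{2}$ ($g{\left(a \right)} = a^{2} + a = a + a^{2}$)
$\frac{1232}{g{\left(D \right)}} + \frac{1532}{-2928} = \frac{1232}{\left(-62\right) \left(1 - 62\right)} + \frac{1532}{-2928} = \frac{1232}{\left(-62\right) \left(-61\right)} + 1532 \left(- \frac{1}{2928}\right) = \frac{1232}{3782} - \frac{383}{732} = 1232 \cdot \frac{1}{3782} - \frac{383}{732} = \frac{616}{1891} - \frac{383}{732} = - \frac{4481}{22692}$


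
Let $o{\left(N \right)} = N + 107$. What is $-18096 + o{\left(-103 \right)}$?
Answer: $-18092$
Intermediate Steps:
$o{\left(N \right)} = 107 + N$
$-18096 + o{\left(-103 \right)} = -18096 + \left(107 - 103\right) = -18096 + 4 = -18092$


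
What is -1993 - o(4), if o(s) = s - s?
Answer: -1993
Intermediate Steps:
o(s) = 0
-1993 - o(4) = -1993 - 1*0 = -1993 + 0 = -1993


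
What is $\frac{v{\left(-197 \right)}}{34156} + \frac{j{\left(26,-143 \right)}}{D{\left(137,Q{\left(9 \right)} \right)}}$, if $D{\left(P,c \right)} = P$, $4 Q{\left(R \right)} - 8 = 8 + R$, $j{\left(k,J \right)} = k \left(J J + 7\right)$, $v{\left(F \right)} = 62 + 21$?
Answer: $\frac{18166084907}{4679372} \approx 3882.2$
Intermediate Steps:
$v{\left(F \right)} = 83$
$j{\left(k,J \right)} = k \left(7 + J^{2}\right)$ ($j{\left(k,J \right)} = k \left(J^{2} + 7\right) = k \left(7 + J^{2}\right)$)
$Q{\left(R \right)} = 4 + \frac{R}{4}$ ($Q{\left(R \right)} = 2 + \frac{8 + R}{4} = 2 + \left(2 + \frac{R}{4}\right) = 4 + \frac{R}{4}$)
$\frac{v{\left(-197 \right)}}{34156} + \frac{j{\left(26,-143 \right)}}{D{\left(137,Q{\left(9 \right)} \right)}} = \frac{83}{34156} + \frac{26 \left(7 + \left(-143\right)^{2}\right)}{137} = 83 \cdot \frac{1}{34156} + 26 \left(7 + 20449\right) \frac{1}{137} = \frac{83}{34156} + 26 \cdot 20456 \cdot \frac{1}{137} = \frac{83}{34156} + 531856 \cdot \frac{1}{137} = \frac{83}{34156} + \frac{531856}{137} = \frac{18166084907}{4679372}$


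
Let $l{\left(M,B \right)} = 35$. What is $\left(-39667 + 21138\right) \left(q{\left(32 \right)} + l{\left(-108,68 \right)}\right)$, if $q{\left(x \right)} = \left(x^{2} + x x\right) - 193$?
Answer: $-35019810$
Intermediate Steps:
$q{\left(x \right)} = -193 + 2 x^{2}$ ($q{\left(x \right)} = \left(x^{2} + x^{2}\right) - 193 = 2 x^{2} - 193 = -193 + 2 x^{2}$)
$\left(-39667 + 21138\right) \left(q{\left(32 \right)} + l{\left(-108,68 \right)}\right) = \left(-39667 + 21138\right) \left(\left(-193 + 2 \cdot 32^{2}\right) + 35\right) = - 18529 \left(\left(-193 + 2 \cdot 1024\right) + 35\right) = - 18529 \left(\left(-193 + 2048\right) + 35\right) = - 18529 \left(1855 + 35\right) = \left(-18529\right) 1890 = -35019810$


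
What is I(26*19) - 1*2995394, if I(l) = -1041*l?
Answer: -3509648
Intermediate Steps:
I(26*19) - 1*2995394 = -27066*19 - 1*2995394 = -1041*494 - 2995394 = -514254 - 2995394 = -3509648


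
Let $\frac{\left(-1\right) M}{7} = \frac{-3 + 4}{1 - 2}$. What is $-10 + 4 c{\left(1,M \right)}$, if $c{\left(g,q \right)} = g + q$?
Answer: $22$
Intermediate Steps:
$M = 7$ ($M = - 7 \frac{-3 + 4}{1 - 2} = - 7 \cdot 1 \frac{1}{-1} = - 7 \cdot 1 \left(-1\right) = \left(-7\right) \left(-1\right) = 7$)
$-10 + 4 c{\left(1,M \right)} = -10 + 4 \left(1 + 7\right) = -10 + 4 \cdot 8 = -10 + 32 = 22$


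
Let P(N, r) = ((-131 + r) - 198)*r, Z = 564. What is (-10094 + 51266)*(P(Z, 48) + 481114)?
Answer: 19253097672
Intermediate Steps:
P(N, r) = r*(-329 + r) (P(N, r) = (-329 + r)*r = r*(-329 + r))
(-10094 + 51266)*(P(Z, 48) + 481114) = (-10094 + 51266)*(48*(-329 + 48) + 481114) = 41172*(48*(-281) + 481114) = 41172*(-13488 + 481114) = 41172*467626 = 19253097672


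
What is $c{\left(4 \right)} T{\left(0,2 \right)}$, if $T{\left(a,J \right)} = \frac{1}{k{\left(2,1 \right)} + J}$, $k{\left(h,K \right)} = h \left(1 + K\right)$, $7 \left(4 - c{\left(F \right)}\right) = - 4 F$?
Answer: $\frac{22}{21} \approx 1.0476$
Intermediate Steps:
$c{\left(F \right)} = 4 + \frac{4 F}{7}$ ($c{\left(F \right)} = 4 - \frac{\left(-4\right) F}{7} = 4 + \frac{4 F}{7}$)
$T{\left(a,J \right)} = \frac{1}{4 + J}$ ($T{\left(a,J \right)} = \frac{1}{2 \left(1 + 1\right) + J} = \frac{1}{2 \cdot 2 + J} = \frac{1}{4 + J}$)
$c{\left(4 \right)} T{\left(0,2 \right)} = \frac{4 + \frac{4}{7} \cdot 4}{4 + 2} = \frac{4 + \frac{16}{7}}{6} = \frac{44}{7} \cdot \frac{1}{6} = \frac{22}{21}$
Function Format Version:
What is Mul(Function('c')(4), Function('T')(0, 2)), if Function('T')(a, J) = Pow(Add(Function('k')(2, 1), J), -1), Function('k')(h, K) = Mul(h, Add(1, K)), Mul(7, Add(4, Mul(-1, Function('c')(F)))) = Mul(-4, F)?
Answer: Rational(22, 21) ≈ 1.0476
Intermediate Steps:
Function('c')(F) = Add(4, Mul(Rational(4, 7), F)) (Function('c')(F) = Add(4, Mul(Rational(-1, 7), Mul(-4, F))) = Add(4, Mul(Rational(4, 7), F)))
Function('T')(a, J) = Pow(Add(4, J), -1) (Function('T')(a, J) = Pow(Add(Mul(2, Add(1, 1)), J), -1) = Pow(Add(Mul(2, 2), J), -1) = Pow(Add(4, J), -1))
Mul(Function('c')(4), Function('T')(0, 2)) = Mul(Add(4, Mul(Rational(4, 7), 4)), Pow(Add(4, 2), -1)) = Mul(Add(4, Rational(16, 7)), Pow(6, -1)) = Mul(Rational(44, 7), Rational(1, 6)) = Rational(22, 21)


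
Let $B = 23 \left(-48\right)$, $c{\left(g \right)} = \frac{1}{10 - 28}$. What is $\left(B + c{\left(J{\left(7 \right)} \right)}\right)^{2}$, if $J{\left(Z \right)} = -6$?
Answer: $\frac{394936129}{324} \approx 1.2189 \cdot 10^{6}$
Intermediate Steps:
$c{\left(g \right)} = - \frac{1}{18}$ ($c{\left(g \right)} = \frac{1}{-18} = - \frac{1}{18}$)
$B = -1104$
$\left(B + c{\left(J{\left(7 \right)} \right)}\right)^{2} = \left(-1104 - \frac{1}{18}\right)^{2} = \left(- \frac{19873}{18}\right)^{2} = \frac{394936129}{324}$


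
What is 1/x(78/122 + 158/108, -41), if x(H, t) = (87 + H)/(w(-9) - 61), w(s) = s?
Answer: -32940/41929 ≈ -0.78561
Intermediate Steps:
x(H, t) = -87/70 - H/70 (x(H, t) = (87 + H)/(-9 - 61) = (87 + H)/(-70) = (87 + H)*(-1/70) = -87/70 - H/70)
1/x(78/122 + 158/108, -41) = 1/(-87/70 - (78/122 + 158/108)/70) = 1/(-87/70 - (78*(1/122) + 158*(1/108))/70) = 1/(-87/70 - (39/61 + 79/54)/70) = 1/(-87/70 - 1/70*6925/3294) = 1/(-87/70 - 1385/46116) = 1/(-41929/32940) = -32940/41929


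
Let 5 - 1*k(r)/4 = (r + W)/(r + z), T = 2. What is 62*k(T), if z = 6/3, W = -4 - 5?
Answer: 1674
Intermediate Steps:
W = -9
z = 2 (z = 6*(⅓) = 2)
k(r) = 20 - 4*(-9 + r)/(2 + r) (k(r) = 20 - 4*(r - 9)/(r + 2) = 20 - 4*(-9 + r)/(2 + r))
62*k(T) = 62*(4*(19 + 4*2)/(2 + 2)) = 62*(4*(19 + 8)/4) = 62*(4*(¼)*27) = 62*27 = 1674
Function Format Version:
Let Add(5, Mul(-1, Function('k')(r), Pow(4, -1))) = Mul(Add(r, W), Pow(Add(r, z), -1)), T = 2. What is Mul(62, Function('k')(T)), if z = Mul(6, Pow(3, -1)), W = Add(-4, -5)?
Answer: 1674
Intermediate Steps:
W = -9
z = 2 (z = Mul(6, Rational(1, 3)) = 2)
Function('k')(r) = Add(20, Mul(-4, Pow(Add(2, r), -1), Add(-9, r))) (Function('k')(r) = Add(20, Mul(-4, Mul(Add(r, -9), Pow(Add(r, 2), -1)))) = Add(20, Mul(-4, Mul(Add(-9, r), Pow(Add(2, r), -1)))) = Add(20, Mul(-4, Mul(Pow(Add(2, r), -1), Add(-9, r)))) = Add(20, Mul(-4, Pow(Add(2, r), -1), Add(-9, r))))
Mul(62, Function('k')(T)) = Mul(62, Mul(4, Pow(Add(2, 2), -1), Add(19, Mul(4, 2)))) = Mul(62, Mul(4, Pow(4, -1), Add(19, 8))) = Mul(62, Mul(4, Rational(1, 4), 27)) = Mul(62, 27) = 1674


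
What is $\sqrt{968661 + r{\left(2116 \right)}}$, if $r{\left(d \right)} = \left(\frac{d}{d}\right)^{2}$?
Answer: $\sqrt{968662} \approx 984.21$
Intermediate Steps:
$r{\left(d \right)} = 1$ ($r{\left(d \right)} = 1^{2} = 1$)
$\sqrt{968661 + r{\left(2116 \right)}} = \sqrt{968661 + 1} = \sqrt{968662}$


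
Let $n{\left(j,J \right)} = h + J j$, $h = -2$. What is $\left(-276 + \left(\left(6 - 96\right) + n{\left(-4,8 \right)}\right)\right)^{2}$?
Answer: $160000$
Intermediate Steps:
$n{\left(j,J \right)} = -2 + J j$
$\left(-276 + \left(\left(6 - 96\right) + n{\left(-4,8 \right)}\right)\right)^{2} = \left(-276 + \left(\left(6 - 96\right) + \left(-2 + 8 \left(-4\right)\right)\right)\right)^{2} = \left(-276 - 124\right)^{2} = \left(-400\right)^{2} = 160000$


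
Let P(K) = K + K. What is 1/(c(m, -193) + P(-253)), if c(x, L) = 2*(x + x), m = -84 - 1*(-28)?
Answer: -1/730 ≈ -0.0013699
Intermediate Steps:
P(K) = 2*K
m = -56 (m = -84 + 28 = -56)
c(x, L) = 4*x (c(x, L) = 2*(2*x) = 4*x)
1/(c(m, -193) + P(-253)) = 1/(4*(-56) + 2*(-253)) = 1/(-224 - 506) = 1/(-730) = -1/730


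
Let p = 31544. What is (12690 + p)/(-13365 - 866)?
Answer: -44234/14231 ≈ -3.1083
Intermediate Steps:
(12690 + p)/(-13365 - 866) = (12690 + 31544)/(-13365 - 866) = 44234/(-14231) = 44234*(-1/14231) = -44234/14231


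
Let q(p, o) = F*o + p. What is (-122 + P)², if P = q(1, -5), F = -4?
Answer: 10201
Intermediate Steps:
q(p, o) = p - 4*o (q(p, o) = -4*o + p = p - 4*o)
P = 21 (P = 1 - 4*(-5) = 1 + 20 = 21)
(-122 + P)² = (-122 + 21)² = (-101)² = 10201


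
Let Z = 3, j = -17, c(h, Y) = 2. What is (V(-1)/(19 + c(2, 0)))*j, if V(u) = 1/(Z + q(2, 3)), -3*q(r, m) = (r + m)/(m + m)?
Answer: -102/343 ≈ -0.29738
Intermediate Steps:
q(r, m) = -(m + r)/(6*m) (q(r, m) = -(r + m)/(3*(m + m)) = -(m + r)/(3*(2*m)) = -(m + r)*1/(2*m)/3 = -(m + r)/(6*m))
V(u) = 18/49 (V(u) = 1/(3 + (⅙)*(-1*3 - 1*2)/3) = 1/(3 + (⅙)*(⅓)*(-3 - 2)) = 1/(3 + (⅙)*(⅓)*(-5)) = 1/(3 - 5/18) = 1/(49/18) = 18/49)
(V(-1)/(19 + c(2, 0)))*j = (18/(49*(19 + 2)))*(-17) = ((18/49)/21)*(-17) = ((18/49)*(1/21))*(-17) = (6/343)*(-17) = -102/343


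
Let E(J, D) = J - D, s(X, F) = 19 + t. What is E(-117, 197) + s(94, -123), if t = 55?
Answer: -240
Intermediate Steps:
s(X, F) = 74 (s(X, F) = 19 + 55 = 74)
E(-117, 197) + s(94, -123) = (-117 - 1*197) + 74 = (-117 - 197) + 74 = -314 + 74 = -240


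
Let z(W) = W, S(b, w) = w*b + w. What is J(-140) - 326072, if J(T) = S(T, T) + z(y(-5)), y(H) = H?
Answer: -306617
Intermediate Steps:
S(b, w) = w + b*w (S(b, w) = b*w + w = w + b*w)
J(T) = -5 + T*(1 + T) (J(T) = T*(1 + T) - 5 = -5 + T*(1 + T))
J(-140) - 326072 = (-5 - 140*(1 - 140)) - 326072 = (-5 - 140*(-139)) - 326072 = (-5 + 19460) - 326072 = 19455 - 326072 = -306617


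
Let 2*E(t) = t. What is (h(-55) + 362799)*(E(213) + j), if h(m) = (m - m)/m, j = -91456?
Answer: -66283014501/2 ≈ -3.3141e+10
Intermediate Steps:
E(t) = t/2
h(m) = 0 (h(m) = 0/m = 0)
(h(-55) + 362799)*(E(213) + j) = (0 + 362799)*((1/2)*213 - 91456) = 362799*(213/2 - 91456) = 362799*(-182699/2) = -66283014501/2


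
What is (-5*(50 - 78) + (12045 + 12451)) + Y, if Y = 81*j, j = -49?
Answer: 20667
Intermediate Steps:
Y = -3969 (Y = 81*(-49) = -3969)
(-5*(50 - 78) + (12045 + 12451)) + Y = (-5*(50 - 78) + (12045 + 12451)) - 3969 = (-5*(-28) + 24496) - 3969 = (140 + 24496) - 3969 = 24636 - 3969 = 20667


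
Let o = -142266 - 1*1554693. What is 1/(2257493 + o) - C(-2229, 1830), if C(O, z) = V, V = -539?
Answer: 302127827/560534 ≈ 539.00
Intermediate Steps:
C(O, z) = -539
o = -1696959 (o = -142266 - 1554693 = -1696959)
1/(2257493 + o) - C(-2229, 1830) = 1/(2257493 - 1696959) - 1*(-539) = 1/560534 + 539 = 302127827/560534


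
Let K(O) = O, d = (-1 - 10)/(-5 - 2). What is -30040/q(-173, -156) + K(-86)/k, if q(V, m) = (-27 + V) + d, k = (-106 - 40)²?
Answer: 2241104513/14803962 ≈ 151.39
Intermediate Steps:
d = 11/7 (d = -11/(-7) = -11*(-⅐) = 11/7 ≈ 1.5714)
k = 21316 (k = (-146)² = 21316)
q(V, m) = -178/7 + V (q(V, m) = (-27 + V) + 11/7 = -178/7 + V)
-30040/q(-173, -156) + K(-86)/k = -30040/(-178/7 - 173) - 86/21316 = -30040/(-1389/7) - 86*1/21316 = -30040*(-7/1389) - 43/10658 = 210280/1389 - 43/10658 = 2241104513/14803962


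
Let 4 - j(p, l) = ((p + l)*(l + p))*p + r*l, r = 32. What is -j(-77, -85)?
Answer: -2023512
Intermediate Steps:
j(p, l) = 4 - 32*l - p*(l + p)**2 (j(p, l) = 4 - (((p + l)*(l + p))*p + 32*l) = 4 - (((l + p)*(l + p))*p + 32*l) = 4 - ((l + p)**2*p + 32*l) = 4 - (p*(l + p)**2 + 32*l) = 4 - (32*l + p*(l + p)**2) = 4 + (-32*l - p*(l + p)**2) = 4 - 32*l - p*(l + p)**2)
-j(-77, -85) = -(4 - 32*(-85) - 1*(-77)*(-85 - 77)**2) = -(4 + 2720 - 1*(-77)*(-162)**2) = -(4 + 2720 - 1*(-77)*26244) = -(4 + 2720 + 2020788) = -1*2023512 = -2023512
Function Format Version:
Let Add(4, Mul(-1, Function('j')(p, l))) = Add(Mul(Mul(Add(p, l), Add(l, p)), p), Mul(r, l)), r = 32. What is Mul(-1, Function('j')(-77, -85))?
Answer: -2023512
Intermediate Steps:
Function('j')(p, l) = Add(4, Mul(-32, l), Mul(-1, p, Pow(Add(l, p), 2))) (Function('j')(p, l) = Add(4, Mul(-1, Add(Mul(Mul(Add(p, l), Add(l, p)), p), Mul(32, l)))) = Add(4, Mul(-1, Add(Mul(Mul(Add(l, p), Add(l, p)), p), Mul(32, l)))) = Add(4, Mul(-1, Add(Mul(Pow(Add(l, p), 2), p), Mul(32, l)))) = Add(4, Mul(-1, Add(Mul(p, Pow(Add(l, p), 2)), Mul(32, l)))) = Add(4, Mul(-1, Add(Mul(32, l), Mul(p, Pow(Add(l, p), 2))))) = Add(4, Add(Mul(-32, l), Mul(-1, p, Pow(Add(l, p), 2)))) = Add(4, Mul(-32, l), Mul(-1, p, Pow(Add(l, p), 2))))
Mul(-1, Function('j')(-77, -85)) = Mul(-1, Add(4, Mul(-32, -85), Mul(-1, -77, Pow(Add(-85, -77), 2)))) = Mul(-1, Add(4, 2720, Mul(-1, -77, Pow(-162, 2)))) = Mul(-1, Add(4, 2720, Mul(-1, -77, 26244))) = Mul(-1, Add(4, 2720, 2020788)) = Mul(-1, 2023512) = -2023512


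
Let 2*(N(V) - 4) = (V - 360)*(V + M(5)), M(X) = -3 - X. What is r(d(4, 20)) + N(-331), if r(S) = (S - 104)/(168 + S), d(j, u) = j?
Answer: 10073001/86 ≈ 1.1713e+5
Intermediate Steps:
r(S) = (-104 + S)/(168 + S)
N(V) = 4 + (-360 + V)*(-8 + V)/2 (N(V) = 4 + ((V - 360)*(V + (-3 - 1*5)))/2 = 4 + ((-360 + V)*(V + (-3 - 5)))/2 = 4 + ((-360 + V)*(V - 8))/2 = 4 + ((-360 + V)*(-8 + V))/2 = 4 + (-360 + V)*(-8 + V)/2)
r(d(4, 20)) + N(-331) = (-104 + 4)/(168 + 4) + (1444 + (1/2)*(-331)**2 - 184*(-331)) = -100/172 + (1444 + (1/2)*109561 + 60904) = (1/172)*(-100) + (1444 + 109561/2 + 60904) = -25/43 + 234257/2 = 10073001/86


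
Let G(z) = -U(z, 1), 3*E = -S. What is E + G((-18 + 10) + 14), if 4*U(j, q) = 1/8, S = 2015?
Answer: -64483/96 ≈ -671.70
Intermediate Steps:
U(j, q) = 1/32 (U(j, q) = (¼)/8 = (¼)*(⅛) = 1/32)
E = -2015/3 (E = (-1*2015)/3 = (⅓)*(-2015) = -2015/3 ≈ -671.67)
G(z) = -1/32 (G(z) = -1*1/32 = -1/32)
E + G((-18 + 10) + 14) = -2015/3 - 1/32 = -64483/96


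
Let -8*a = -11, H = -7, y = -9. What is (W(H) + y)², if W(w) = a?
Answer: 3721/64 ≈ 58.141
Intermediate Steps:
a = 11/8 (a = -⅛*(-11) = 11/8 ≈ 1.3750)
W(w) = 11/8
(W(H) + y)² = (11/8 - 9)² = (-61/8)² = 3721/64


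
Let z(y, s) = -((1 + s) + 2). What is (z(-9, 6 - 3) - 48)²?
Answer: 2916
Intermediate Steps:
z(y, s) = -3 - s (z(y, s) = -(3 + s) = -3 - s)
(z(-9, 6 - 3) - 48)² = ((-3 - (6 - 3)) - 48)² = ((-3 - 1*3) - 48)² = ((-3 - 3) - 48)² = (-6 - 48)² = (-54)² = 2916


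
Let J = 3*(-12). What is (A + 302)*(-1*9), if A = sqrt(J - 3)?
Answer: -2718 - 9*I*sqrt(39) ≈ -2718.0 - 56.205*I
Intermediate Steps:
J = -36
A = I*sqrt(39) (A = sqrt(-36 - 3) = sqrt(-39) = I*sqrt(39) ≈ 6.245*I)
(A + 302)*(-1*9) = (I*sqrt(39) + 302)*(-1*9) = (302 + I*sqrt(39))*(-9) = -2718 - 9*I*sqrt(39)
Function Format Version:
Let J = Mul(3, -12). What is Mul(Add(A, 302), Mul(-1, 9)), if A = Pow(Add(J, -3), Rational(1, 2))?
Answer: Add(-2718, Mul(-9, I, Pow(39, Rational(1, 2)))) ≈ Add(-2718.0, Mul(-56.205, I))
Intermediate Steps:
J = -36
A = Mul(I, Pow(39, Rational(1, 2))) (A = Pow(Add(-36, -3), Rational(1, 2)) = Pow(-39, Rational(1, 2)) = Mul(I, Pow(39, Rational(1, 2))) ≈ Mul(6.2450, I))
Mul(Add(A, 302), Mul(-1, 9)) = Mul(Add(Mul(I, Pow(39, Rational(1, 2))), 302), Mul(-1, 9)) = Mul(Add(302, Mul(I, Pow(39, Rational(1, 2)))), -9) = Add(-2718, Mul(-9, I, Pow(39, Rational(1, 2))))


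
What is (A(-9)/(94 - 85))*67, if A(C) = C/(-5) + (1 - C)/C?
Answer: 2077/405 ≈ 5.1284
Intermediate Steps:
A(C) = -C/5 + (1 - C)/C (A(C) = C*(-1/5) + (1 - C)/C = -C/5 + (1 - C)/C)
(A(-9)/(94 - 85))*67 = ((-1 + 1/(-9) - 1/5*(-9))/(94 - 85))*67 = ((-1 - 1/9 + 9/5)/9)*67 = ((31/45)*(1/9))*67 = (31/405)*67 = 2077/405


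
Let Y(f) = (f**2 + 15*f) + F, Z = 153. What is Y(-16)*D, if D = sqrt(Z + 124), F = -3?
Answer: 13*sqrt(277) ≈ 216.36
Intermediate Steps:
D = sqrt(277) (D = sqrt(153 + 124) = sqrt(277) ≈ 16.643)
Y(f) = -3 + f**2 + 15*f (Y(f) = (f**2 + 15*f) - 3 = -3 + f**2 + 15*f)
Y(-16)*D = (-3 + (-16)**2 + 15*(-16))*sqrt(277) = (-3 + 256 - 240)*sqrt(277) = 13*sqrt(277)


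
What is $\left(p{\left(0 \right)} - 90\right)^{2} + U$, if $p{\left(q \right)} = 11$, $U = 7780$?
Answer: $14021$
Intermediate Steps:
$\left(p{\left(0 \right)} - 90\right)^{2} + U = \left(11 - 90\right)^{2} + 7780 = \left(-79\right)^{2} + 7780 = 6241 + 7780 = 14021$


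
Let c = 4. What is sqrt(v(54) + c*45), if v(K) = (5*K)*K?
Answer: 6*sqrt(410) ≈ 121.49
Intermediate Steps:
v(K) = 5*K**2
sqrt(v(54) + c*45) = sqrt(5*54**2 + 4*45) = sqrt(5*2916 + 180) = sqrt(14580 + 180) = sqrt(14760) = 6*sqrt(410)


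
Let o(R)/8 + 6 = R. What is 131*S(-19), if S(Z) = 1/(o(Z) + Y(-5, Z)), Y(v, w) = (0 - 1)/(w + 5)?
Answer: -1834/2799 ≈ -0.65523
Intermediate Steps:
o(R) = -48 + 8*R
Y(v, w) = -1/(5 + w)
S(Z) = 1/(-48 - 1/(5 + Z) + 8*Z) (S(Z) = 1/((-48 + 8*Z) - 1/(5 + Z)) = 1/(-48 - 1/(5 + Z) + 8*Z))
131*S(-19) = 131*((5 - 19)/(-241 - 8*(-19) + 8*(-19)²)) = 131*(-14/(-241 + 152 + 8*361)) = 131*(-14/(-241 + 152 + 2888)) = 131*(-14/2799) = -1834/2799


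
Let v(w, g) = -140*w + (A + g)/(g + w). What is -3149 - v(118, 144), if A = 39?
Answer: 3503019/262 ≈ 13370.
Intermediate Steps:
v(w, g) = -140*w + (39 + g)/(g + w)
-3149 - v(118, 144) = -3149 - (39 + 144 - 140*118² - 140*144*118)/(144 + 118) = -3149 - (39 + 144 - 140*13924 - 2378880)/262 = -3149 - (39 + 144 - 1949360 - 2378880)/262 = -3149 - (-4328057)/262 = -3149 - 1*(-4328057/262) = -3149 + 4328057/262 = 3503019/262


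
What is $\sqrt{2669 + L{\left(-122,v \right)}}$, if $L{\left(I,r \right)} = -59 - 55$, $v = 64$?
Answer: $\sqrt{2555} \approx 50.547$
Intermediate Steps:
$L{\left(I,r \right)} = -114$
$\sqrt{2669 + L{\left(-122,v \right)}} = \sqrt{2669 - 114} = \sqrt{2555}$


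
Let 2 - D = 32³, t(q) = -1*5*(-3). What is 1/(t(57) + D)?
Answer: -1/32751 ≈ -3.0533e-5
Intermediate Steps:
t(q) = 15 (t(q) = -5*(-3) = 15)
D = -32766 (D = 2 - 1*32³ = 2 - 1*32768 = 2 - 32768 = -32766)
1/(t(57) + D) = 1/(15 - 32766) = 1/(-32751) = -1/32751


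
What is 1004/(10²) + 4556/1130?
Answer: 39753/2825 ≈ 14.072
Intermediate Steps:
1004/(10²) + 4556/1130 = 1004/100 + 4556*(1/1130) = 1004*(1/100) + 2278/565 = 251/25 + 2278/565 = 39753/2825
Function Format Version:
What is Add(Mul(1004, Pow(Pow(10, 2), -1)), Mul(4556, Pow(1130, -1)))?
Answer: Rational(39753, 2825) ≈ 14.072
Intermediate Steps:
Add(Mul(1004, Pow(Pow(10, 2), -1)), Mul(4556, Pow(1130, -1))) = Add(Mul(1004, Pow(100, -1)), Mul(4556, Rational(1, 1130))) = Add(Mul(1004, Rational(1, 100)), Rational(2278, 565)) = Add(Rational(251, 25), Rational(2278, 565)) = Rational(39753, 2825)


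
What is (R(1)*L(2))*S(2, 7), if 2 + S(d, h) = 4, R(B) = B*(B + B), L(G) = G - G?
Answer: 0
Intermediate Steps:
L(G) = 0
R(B) = 2*B² (R(B) = B*(2*B) = 2*B²)
S(d, h) = 2 (S(d, h) = -2 + 4 = 2)
(R(1)*L(2))*S(2, 7) = ((2*1²)*0)*2 = ((2*1)*0)*2 = (2*0)*2 = 0*2 = 0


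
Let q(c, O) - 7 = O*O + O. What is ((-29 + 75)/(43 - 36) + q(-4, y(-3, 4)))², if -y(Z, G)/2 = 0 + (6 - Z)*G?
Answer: 1287302641/49 ≈ 2.6271e+7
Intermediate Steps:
y(Z, G) = -2*G*(6 - Z) (y(Z, G) = -2*(0 + (6 - Z)*G) = -2*(0 + G*(6 - Z)) = -2*G*(6 - Z))
q(c, O) = 7 + O + O² (q(c, O) = 7 + (O*O + O) = 7 + (O² + O) = 7 + (O + O²) = 7 + O + O²)
((-29 + 75)/(43 - 36) + q(-4, y(-3, 4)))² = ((-29 + 75)/(43 - 36) + (7 + 2*4*(-6 - 3) + (2*4*(-6 - 3))²))² = (46/7 + (7 + 2*4*(-9) + (2*4*(-9))²))² = (46*(⅐) + (7 - 72 + (-72)²))² = (46/7 + (7 - 72 + 5184))² = (46/7 + 5119)² = (35879/7)² = 1287302641/49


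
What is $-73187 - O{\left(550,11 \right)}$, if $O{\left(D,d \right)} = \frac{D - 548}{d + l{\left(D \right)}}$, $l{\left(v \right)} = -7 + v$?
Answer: $- \frac{20272800}{277} \approx -73187.0$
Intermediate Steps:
$O{\left(D,d \right)} = \frac{-548 + D}{-7 + D + d}$ ($O{\left(D,d \right)} = \frac{D - 548}{d + \left(-7 + D\right)} = \frac{-548 + D}{-7 + D + d}$)
$-73187 - O{\left(550,11 \right)} = -73187 - \frac{-548 + 550}{-7 + 550 + 11} = -73187 - \frac{1}{554} \cdot 2 = -73187 - \frac{1}{277} = - \frac{20272800}{277}$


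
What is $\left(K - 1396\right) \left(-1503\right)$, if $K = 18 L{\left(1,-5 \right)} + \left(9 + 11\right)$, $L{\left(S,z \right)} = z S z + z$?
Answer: $1527048$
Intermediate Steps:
$L{\left(S,z \right)} = z + S z^{2}$ ($L{\left(S,z \right)} = S z z + z = S z^{2} + z = z + S z^{2}$)
$K = 380$ ($K = 18 \left(- 5 \left(1 + 1 \left(-5\right)\right)\right) + \left(9 + 11\right) = 18 \left(- 5 \left(1 - 5\right)\right) + 20 = 18 \left(\left(-5\right) \left(-4\right)\right) + 20 = 18 \cdot 20 + 20 = 360 + 20 = 380$)
$\left(K - 1396\right) \left(-1503\right) = \left(380 - 1396\right) \left(-1503\right) = \left(-1016\right) \left(-1503\right) = 1527048$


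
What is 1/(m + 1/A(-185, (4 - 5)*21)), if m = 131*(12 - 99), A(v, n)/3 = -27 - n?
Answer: -18/205147 ≈ -8.7742e-5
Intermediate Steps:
A(v, n) = -81 - 3*n (A(v, n) = 3*(-27 - n) = -81 - 3*n)
m = -11397 (m = 131*(-87) = -11397)
1/(m + 1/A(-185, (4 - 5)*21)) = 1/(-11397 + 1/(-81 - 3*(4 - 5)*21)) = 1/(-11397 + 1/(-81 - (-3)*21)) = 1/(-11397 + 1/(-81 - 3*(-21))) = 1/(-11397 + 1/(-81 + 63)) = 1/(-11397 + 1/(-18)) = 1/(-11397 - 1/18) = 1/(-205147/18) = -18/205147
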